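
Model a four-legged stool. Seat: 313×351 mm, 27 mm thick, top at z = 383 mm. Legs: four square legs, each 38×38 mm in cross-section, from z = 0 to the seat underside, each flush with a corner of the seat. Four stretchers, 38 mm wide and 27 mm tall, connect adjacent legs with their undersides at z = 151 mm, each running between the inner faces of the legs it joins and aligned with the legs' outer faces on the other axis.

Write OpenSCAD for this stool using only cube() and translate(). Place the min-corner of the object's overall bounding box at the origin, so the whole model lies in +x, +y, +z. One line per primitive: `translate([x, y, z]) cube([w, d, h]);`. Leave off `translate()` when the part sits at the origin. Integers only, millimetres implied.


translate([0, 0, 356]) cube([313, 351, 27]);
cube([38, 38, 356]);
translate([275, 0, 0]) cube([38, 38, 356]);
translate([0, 313, 0]) cube([38, 38, 356]);
translate([275, 313, 0]) cube([38, 38, 356]);
translate([38, 0, 151]) cube([237, 38, 27]);
translate([38, 313, 151]) cube([237, 38, 27]);
translate([0, 38, 151]) cube([38, 275, 27]);
translate([275, 38, 151]) cube([38, 275, 27]);


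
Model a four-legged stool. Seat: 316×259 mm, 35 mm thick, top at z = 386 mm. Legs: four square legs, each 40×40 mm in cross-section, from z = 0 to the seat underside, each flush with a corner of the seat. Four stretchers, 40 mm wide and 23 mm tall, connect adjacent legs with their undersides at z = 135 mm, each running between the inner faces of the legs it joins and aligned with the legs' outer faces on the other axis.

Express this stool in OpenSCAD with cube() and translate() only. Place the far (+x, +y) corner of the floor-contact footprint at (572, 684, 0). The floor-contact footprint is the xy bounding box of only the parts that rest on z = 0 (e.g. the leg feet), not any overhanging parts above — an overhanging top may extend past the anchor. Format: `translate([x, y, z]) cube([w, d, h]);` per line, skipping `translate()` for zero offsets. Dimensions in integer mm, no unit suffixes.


// leg_h = 386 - 35 = 351
// stretcher span = 316 - 2*40 = 236
translate([256, 425, 351]) cube([316, 259, 35]);
translate([256, 425, 0]) cube([40, 40, 351]);
translate([532, 425, 0]) cube([40, 40, 351]);
translate([256, 644, 0]) cube([40, 40, 351]);
translate([532, 644, 0]) cube([40, 40, 351]);
translate([296, 425, 135]) cube([236, 40, 23]);
translate([296, 644, 135]) cube([236, 40, 23]);
translate([256, 465, 135]) cube([40, 179, 23]);
translate([532, 465, 135]) cube([40, 179, 23]);


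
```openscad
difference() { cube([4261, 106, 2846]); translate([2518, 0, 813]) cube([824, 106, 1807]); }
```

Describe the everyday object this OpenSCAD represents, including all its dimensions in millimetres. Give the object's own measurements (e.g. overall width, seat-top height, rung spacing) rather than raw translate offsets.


A wall 4261 mm long (x), 106 mm thick (y), 2846 mm tall, with a rectangular window opening cut through it. The opening is 824 mm wide and 1807 mm tall; its sill is at z = 813 mm and its near (−x) edge is 2518 mm from the wall's −x end. The opening passes through the full wall thickness.


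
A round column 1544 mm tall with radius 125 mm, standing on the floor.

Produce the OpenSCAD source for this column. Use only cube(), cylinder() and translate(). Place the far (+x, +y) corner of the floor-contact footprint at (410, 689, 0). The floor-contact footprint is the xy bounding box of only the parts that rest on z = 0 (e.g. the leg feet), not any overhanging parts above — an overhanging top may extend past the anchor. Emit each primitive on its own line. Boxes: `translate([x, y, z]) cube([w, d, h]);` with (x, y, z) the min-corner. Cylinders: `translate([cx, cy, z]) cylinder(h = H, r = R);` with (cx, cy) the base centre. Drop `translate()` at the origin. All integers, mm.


translate([285, 564, 0]) cylinder(h = 1544, r = 125);


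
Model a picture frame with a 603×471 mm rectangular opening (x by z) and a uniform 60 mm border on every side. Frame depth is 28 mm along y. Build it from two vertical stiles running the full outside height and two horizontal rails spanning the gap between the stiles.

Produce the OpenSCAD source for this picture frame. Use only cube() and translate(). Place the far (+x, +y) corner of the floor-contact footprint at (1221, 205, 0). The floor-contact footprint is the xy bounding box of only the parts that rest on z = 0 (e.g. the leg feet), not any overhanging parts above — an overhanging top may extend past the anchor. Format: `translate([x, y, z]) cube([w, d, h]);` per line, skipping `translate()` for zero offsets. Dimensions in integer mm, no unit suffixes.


translate([498, 177, 0]) cube([60, 28, 591]);
translate([1161, 177, 0]) cube([60, 28, 591]);
translate([558, 177, 0]) cube([603, 28, 60]);
translate([558, 177, 531]) cube([603, 28, 60]);


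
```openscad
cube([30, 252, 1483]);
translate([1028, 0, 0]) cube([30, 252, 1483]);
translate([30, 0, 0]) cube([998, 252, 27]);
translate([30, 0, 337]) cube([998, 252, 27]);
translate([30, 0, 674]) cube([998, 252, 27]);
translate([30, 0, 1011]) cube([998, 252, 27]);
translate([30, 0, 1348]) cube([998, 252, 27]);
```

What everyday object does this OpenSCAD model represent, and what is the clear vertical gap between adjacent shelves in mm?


A bookshelf. The clear shelf gap is 310 mm.

Two tall side panels with 5 horizontal boards between them — a bookshelf. The first two shelf undersides are at z = 0 and z = 337; with shelf thickness 27, the clear gap is 337 − 0 − 27 = 310 mm.


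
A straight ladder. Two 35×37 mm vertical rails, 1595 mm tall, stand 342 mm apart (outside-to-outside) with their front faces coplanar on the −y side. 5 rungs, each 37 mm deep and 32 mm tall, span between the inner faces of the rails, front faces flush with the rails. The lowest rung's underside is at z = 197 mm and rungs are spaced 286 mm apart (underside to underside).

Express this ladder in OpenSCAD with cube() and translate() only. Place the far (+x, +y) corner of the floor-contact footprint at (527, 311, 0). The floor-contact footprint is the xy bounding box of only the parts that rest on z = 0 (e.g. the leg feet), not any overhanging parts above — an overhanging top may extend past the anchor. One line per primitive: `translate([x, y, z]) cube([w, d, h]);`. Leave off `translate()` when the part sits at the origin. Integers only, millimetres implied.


translate([185, 274, 0]) cube([35, 37, 1595]);
translate([492, 274, 0]) cube([35, 37, 1595]);
translate([220, 274, 197]) cube([272, 37, 32]);
translate([220, 274, 483]) cube([272, 37, 32]);
translate([220, 274, 769]) cube([272, 37, 32]);
translate([220, 274, 1055]) cube([272, 37, 32]);
translate([220, 274, 1341]) cube([272, 37, 32]);


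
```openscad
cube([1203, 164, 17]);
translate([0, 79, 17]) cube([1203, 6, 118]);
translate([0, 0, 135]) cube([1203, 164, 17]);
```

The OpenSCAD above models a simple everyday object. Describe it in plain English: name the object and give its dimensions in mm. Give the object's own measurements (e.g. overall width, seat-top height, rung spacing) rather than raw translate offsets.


An I-beam lying along x, 1203 mm long. Overall section height 152 mm. Two flanges 164 mm wide (y) and 17 mm thick, one on the floor and one at the top; a web 6 mm thick runs between them, centred on the flange width.


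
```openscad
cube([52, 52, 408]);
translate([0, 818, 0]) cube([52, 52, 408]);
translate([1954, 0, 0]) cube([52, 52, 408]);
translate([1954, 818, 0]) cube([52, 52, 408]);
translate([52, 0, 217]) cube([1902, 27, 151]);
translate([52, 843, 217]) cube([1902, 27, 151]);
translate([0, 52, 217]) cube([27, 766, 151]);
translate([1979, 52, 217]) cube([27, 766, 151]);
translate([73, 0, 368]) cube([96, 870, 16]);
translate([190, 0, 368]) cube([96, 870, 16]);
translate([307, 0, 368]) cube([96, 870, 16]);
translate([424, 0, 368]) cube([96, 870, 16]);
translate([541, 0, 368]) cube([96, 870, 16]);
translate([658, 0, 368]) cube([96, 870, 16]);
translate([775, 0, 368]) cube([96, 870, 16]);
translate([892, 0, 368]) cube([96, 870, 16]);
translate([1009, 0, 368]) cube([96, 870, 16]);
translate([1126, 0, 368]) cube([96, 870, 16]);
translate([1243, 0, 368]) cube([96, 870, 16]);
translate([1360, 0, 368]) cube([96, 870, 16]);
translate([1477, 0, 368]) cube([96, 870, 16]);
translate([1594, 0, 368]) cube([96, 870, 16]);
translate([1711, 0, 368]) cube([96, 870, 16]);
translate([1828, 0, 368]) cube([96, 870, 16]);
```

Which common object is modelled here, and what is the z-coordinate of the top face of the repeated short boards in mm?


A bed frame. The slat-top height is 384 mm.

Four posts, four rails, and a row of slats — a bed frame. Slats sit on the rails at z = 217 + 151 = 368; with slat thickness 16, the top is 384 mm.


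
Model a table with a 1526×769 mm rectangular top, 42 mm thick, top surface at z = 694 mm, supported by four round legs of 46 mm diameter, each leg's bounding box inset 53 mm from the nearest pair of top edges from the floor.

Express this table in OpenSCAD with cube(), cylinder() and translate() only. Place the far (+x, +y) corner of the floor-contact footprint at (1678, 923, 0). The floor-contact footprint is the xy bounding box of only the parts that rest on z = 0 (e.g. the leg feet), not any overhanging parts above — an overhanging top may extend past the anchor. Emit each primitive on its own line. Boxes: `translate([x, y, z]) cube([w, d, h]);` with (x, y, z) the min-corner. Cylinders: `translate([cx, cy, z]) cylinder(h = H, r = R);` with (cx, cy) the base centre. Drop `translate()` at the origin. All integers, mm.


// leg_h = 694 - 42 = 652
translate([205, 207, 652]) cube([1526, 769, 42]);
translate([281, 283, 0]) cylinder(h = 652, r = 23);
translate([1655, 283, 0]) cylinder(h = 652, r = 23);
translate([281, 900, 0]) cylinder(h = 652, r = 23);
translate([1655, 900, 0]) cylinder(h = 652, r = 23);


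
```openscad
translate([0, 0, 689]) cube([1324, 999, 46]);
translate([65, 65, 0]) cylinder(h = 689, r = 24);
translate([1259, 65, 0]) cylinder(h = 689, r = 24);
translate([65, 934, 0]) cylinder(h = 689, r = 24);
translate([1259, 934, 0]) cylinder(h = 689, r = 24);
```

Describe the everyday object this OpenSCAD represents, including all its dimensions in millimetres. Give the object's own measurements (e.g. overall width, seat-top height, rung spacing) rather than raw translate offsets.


A rectangular dining table. The top is 1324×999×46 mm with its upper surface at z = 735 mm. It stands on four round legs of 48 mm diameter, each leg's bounding box inset 41 mm from the nearest pair of top edges, running from the floor to the underside of the top.


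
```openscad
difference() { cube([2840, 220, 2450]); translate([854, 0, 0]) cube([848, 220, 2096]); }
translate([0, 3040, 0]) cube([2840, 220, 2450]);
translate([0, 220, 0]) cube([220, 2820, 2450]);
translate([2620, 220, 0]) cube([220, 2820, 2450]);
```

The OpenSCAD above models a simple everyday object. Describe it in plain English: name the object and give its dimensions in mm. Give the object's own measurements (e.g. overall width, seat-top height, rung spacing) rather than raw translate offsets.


A single room: four walls, each 2450 mm tall and 220 mm thick, enclosing an outside footprint 2840×3260 mm (x × y), no floor or roof. The front and back walls (−y and +y sides) run the full x-width; the side walls fit between their inner faces. A door opening 848 mm wide and 2096 mm tall is cut through the front wall from the floor up, its −x edge 854 mm from the wall's −x end.


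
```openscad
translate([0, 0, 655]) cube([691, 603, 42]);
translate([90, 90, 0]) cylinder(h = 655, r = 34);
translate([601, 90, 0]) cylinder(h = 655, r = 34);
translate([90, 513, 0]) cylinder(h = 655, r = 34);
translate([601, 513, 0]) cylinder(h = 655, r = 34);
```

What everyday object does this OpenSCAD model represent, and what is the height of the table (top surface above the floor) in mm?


A table. The table height is 697 mm.

A 691×603×42 slab sits at z = 655 on four Ø68 mm round legs — a table. The top surface is at 655 + 42 = 697 mm.


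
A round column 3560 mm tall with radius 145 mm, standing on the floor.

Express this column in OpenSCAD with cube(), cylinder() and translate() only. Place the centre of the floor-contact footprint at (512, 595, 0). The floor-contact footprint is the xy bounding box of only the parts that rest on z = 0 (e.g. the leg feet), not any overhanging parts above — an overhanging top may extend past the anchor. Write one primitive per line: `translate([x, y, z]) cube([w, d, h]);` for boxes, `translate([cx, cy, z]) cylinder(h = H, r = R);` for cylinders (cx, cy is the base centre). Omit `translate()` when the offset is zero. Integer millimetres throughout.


translate([512, 595, 0]) cylinder(h = 3560, r = 145);


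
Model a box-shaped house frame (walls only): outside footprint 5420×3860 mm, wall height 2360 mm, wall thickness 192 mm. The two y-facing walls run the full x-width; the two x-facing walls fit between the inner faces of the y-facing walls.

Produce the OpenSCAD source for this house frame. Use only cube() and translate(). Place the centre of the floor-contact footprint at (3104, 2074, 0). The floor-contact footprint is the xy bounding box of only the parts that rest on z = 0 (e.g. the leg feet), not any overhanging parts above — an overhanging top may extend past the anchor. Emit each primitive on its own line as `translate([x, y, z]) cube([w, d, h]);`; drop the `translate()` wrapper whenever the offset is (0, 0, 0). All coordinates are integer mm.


translate([394, 144, 0]) cube([5420, 192, 2360]);
translate([394, 3812, 0]) cube([5420, 192, 2360]);
translate([394, 336, 0]) cube([192, 3476, 2360]);
translate([5622, 336, 0]) cube([192, 3476, 2360]);


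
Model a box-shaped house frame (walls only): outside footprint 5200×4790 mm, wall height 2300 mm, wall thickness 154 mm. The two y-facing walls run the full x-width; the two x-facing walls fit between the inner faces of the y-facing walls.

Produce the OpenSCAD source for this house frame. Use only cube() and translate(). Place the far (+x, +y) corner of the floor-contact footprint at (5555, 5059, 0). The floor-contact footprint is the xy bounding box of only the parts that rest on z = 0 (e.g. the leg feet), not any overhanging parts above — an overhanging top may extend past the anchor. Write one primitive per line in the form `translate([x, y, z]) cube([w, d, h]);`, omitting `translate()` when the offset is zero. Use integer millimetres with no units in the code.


translate([355, 269, 0]) cube([5200, 154, 2300]);
translate([355, 4905, 0]) cube([5200, 154, 2300]);
translate([355, 423, 0]) cube([154, 4482, 2300]);
translate([5401, 423, 0]) cube([154, 4482, 2300]);


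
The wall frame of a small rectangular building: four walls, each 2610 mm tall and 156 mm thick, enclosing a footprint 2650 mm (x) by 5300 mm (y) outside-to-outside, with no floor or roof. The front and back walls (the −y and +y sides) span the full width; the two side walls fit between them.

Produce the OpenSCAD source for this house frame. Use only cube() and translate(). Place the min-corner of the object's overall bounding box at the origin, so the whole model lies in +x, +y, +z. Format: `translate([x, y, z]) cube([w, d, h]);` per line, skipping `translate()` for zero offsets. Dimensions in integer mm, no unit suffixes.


cube([2650, 156, 2610]);
translate([0, 5144, 0]) cube([2650, 156, 2610]);
translate([0, 156, 0]) cube([156, 4988, 2610]);
translate([2494, 156, 0]) cube([156, 4988, 2610]);


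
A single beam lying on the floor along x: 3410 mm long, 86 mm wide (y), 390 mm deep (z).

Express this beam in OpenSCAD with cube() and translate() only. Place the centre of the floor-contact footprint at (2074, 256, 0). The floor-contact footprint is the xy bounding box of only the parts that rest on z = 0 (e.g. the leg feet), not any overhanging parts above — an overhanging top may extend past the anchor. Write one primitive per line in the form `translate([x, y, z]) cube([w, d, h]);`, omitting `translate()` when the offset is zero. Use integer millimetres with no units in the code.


translate([369, 213, 0]) cube([3410, 86, 390]);


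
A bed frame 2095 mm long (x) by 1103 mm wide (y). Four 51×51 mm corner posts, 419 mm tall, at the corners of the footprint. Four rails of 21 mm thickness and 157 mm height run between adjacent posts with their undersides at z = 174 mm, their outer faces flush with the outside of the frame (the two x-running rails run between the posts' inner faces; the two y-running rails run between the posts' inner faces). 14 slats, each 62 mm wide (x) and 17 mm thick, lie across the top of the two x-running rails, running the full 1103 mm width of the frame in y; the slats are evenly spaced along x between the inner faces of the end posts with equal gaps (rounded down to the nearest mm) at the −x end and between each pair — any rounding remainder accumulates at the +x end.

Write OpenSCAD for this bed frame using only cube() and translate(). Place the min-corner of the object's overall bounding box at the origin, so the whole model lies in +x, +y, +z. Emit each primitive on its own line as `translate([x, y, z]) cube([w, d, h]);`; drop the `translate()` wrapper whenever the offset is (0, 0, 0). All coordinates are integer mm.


cube([51, 51, 419]);
translate([0, 1052, 0]) cube([51, 51, 419]);
translate([2044, 0, 0]) cube([51, 51, 419]);
translate([2044, 1052, 0]) cube([51, 51, 419]);
translate([51, 0, 174]) cube([1993, 21, 157]);
translate([51, 1082, 174]) cube([1993, 21, 157]);
translate([0, 51, 174]) cube([21, 1001, 157]);
translate([2074, 51, 174]) cube([21, 1001, 157]);
translate([126, 0, 331]) cube([62, 1103, 17]);
translate([263, 0, 331]) cube([62, 1103, 17]);
translate([400, 0, 331]) cube([62, 1103, 17]);
translate([537, 0, 331]) cube([62, 1103, 17]);
translate([674, 0, 331]) cube([62, 1103, 17]);
translate([811, 0, 331]) cube([62, 1103, 17]);
translate([948, 0, 331]) cube([62, 1103, 17]);
translate([1085, 0, 331]) cube([62, 1103, 17]);
translate([1222, 0, 331]) cube([62, 1103, 17]);
translate([1359, 0, 331]) cube([62, 1103, 17]);
translate([1496, 0, 331]) cube([62, 1103, 17]);
translate([1633, 0, 331]) cube([62, 1103, 17]);
translate([1770, 0, 331]) cube([62, 1103, 17]);
translate([1907, 0, 331]) cube([62, 1103, 17]);


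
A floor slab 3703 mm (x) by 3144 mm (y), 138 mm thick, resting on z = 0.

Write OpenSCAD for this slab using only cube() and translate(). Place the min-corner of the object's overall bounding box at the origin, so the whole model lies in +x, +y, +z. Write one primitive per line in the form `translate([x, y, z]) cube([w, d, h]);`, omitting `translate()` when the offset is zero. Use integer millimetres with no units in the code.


cube([3703, 3144, 138]);


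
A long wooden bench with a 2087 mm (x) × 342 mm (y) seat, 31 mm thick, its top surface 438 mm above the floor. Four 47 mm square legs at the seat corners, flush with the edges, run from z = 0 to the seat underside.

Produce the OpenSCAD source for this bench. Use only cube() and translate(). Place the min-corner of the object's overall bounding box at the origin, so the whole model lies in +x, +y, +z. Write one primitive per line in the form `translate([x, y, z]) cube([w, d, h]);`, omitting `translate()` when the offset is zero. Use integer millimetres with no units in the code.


translate([0, 0, 407]) cube([2087, 342, 31]);
cube([47, 47, 407]);
translate([0, 295, 0]) cube([47, 47, 407]);
translate([2040, 0, 0]) cube([47, 47, 407]);
translate([2040, 295, 0]) cube([47, 47, 407]);


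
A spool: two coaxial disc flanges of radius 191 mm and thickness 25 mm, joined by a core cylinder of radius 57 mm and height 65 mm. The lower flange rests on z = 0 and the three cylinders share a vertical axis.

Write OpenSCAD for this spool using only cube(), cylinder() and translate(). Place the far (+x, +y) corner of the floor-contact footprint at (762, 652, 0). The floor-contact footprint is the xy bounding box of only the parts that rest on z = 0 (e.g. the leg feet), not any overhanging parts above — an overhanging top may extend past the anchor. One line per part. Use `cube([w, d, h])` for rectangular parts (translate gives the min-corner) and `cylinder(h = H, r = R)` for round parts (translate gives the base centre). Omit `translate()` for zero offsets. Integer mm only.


translate([571, 461, 0]) cylinder(h = 25, r = 191);
translate([571, 461, 25]) cylinder(h = 65, r = 57);
translate([571, 461, 90]) cylinder(h = 25, r = 191);


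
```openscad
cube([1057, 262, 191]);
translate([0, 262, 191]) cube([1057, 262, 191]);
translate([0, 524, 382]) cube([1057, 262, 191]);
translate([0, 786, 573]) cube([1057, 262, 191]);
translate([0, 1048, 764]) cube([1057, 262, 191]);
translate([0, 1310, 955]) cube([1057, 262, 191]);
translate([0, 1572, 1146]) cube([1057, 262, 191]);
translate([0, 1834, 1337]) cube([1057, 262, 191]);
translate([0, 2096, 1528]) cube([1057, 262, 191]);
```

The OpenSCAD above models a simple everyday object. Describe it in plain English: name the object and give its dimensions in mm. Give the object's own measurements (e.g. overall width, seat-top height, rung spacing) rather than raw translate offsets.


A straight staircase of 9 solid steps. Each step is 1057 mm wide (x), 262 mm deep (y, the going) and 191 mm tall (the rise). The first step rests on the floor; each subsequent step sits one going further in +y and one rise higher in +z, directly behind and above the previous step with no overlap.


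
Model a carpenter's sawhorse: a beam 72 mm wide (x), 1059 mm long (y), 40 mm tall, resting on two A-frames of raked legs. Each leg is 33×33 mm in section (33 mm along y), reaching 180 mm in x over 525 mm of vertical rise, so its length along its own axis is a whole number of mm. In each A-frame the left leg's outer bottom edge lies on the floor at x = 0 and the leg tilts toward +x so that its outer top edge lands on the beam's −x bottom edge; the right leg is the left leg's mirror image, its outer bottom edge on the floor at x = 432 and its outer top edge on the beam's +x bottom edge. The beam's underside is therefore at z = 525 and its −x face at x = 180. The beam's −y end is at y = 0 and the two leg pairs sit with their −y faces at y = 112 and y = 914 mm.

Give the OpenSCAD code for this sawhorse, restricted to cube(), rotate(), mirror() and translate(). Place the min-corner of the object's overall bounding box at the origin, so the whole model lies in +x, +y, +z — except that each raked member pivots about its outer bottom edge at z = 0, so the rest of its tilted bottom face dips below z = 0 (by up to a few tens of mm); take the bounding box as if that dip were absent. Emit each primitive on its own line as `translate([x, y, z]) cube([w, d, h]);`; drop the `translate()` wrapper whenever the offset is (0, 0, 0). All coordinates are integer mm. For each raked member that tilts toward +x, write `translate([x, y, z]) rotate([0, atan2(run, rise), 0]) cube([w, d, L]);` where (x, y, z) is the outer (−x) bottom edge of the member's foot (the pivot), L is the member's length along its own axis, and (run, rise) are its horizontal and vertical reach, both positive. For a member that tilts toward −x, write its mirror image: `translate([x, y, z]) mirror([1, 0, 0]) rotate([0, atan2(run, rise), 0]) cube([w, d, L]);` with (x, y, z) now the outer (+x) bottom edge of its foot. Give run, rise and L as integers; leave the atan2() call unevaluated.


translate([180, 0, 525]) cube([72, 1059, 40]);
translate([0, 112, 0]) rotate([0, atan2(180, 525), 0]) cube([33, 33, 555]);
translate([432, 112, 0]) mirror([1, 0, 0]) rotate([0, atan2(180, 525), 0]) cube([33, 33, 555]);
translate([0, 914, 0]) rotate([0, atan2(180, 525), 0]) cube([33, 33, 555]);
translate([432, 914, 0]) mirror([1, 0, 0]) rotate([0, atan2(180, 525), 0]) cube([33, 33, 555]);


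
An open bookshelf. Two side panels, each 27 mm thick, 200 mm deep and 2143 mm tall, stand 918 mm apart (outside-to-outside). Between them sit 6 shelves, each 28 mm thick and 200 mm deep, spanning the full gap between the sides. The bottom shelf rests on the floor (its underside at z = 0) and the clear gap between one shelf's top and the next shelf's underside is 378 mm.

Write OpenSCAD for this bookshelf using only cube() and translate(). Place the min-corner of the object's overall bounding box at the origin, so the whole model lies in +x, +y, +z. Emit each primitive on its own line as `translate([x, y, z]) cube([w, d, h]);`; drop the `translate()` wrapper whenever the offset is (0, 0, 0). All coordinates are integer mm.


cube([27, 200, 2143]);
translate([891, 0, 0]) cube([27, 200, 2143]);
translate([27, 0, 0]) cube([864, 200, 28]);
translate([27, 0, 406]) cube([864, 200, 28]);
translate([27, 0, 812]) cube([864, 200, 28]);
translate([27, 0, 1218]) cube([864, 200, 28]);
translate([27, 0, 1624]) cube([864, 200, 28]);
translate([27, 0, 2030]) cube([864, 200, 28]);


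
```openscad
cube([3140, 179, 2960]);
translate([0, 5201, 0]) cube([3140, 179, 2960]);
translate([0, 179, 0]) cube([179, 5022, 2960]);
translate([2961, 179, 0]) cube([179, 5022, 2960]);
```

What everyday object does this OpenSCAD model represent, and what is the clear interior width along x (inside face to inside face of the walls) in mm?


A house (or room) frame. The interior width is 2782 mm.

Four 2960 mm walls enclosing a rectangle with no floor or roof — a room or house frame. Outside width is 3140 mm and wall thickness is 179 mm, so the interior width is 3140 − 2 × 179 = 2782 mm.


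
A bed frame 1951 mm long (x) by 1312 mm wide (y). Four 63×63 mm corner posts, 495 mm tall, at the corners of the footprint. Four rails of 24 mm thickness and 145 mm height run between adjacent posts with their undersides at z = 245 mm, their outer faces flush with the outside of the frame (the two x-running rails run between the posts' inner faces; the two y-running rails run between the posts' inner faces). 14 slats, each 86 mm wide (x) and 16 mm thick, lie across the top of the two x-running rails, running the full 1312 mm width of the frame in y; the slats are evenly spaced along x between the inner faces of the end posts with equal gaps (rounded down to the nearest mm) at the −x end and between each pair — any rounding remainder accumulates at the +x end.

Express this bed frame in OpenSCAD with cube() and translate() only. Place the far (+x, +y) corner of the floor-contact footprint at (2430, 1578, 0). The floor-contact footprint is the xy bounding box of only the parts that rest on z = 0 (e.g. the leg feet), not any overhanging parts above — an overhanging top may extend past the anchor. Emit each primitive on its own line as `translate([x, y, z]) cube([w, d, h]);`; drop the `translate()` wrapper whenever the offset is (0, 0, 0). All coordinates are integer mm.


translate([479, 266, 0]) cube([63, 63, 495]);
translate([479, 1515, 0]) cube([63, 63, 495]);
translate([2367, 266, 0]) cube([63, 63, 495]);
translate([2367, 1515, 0]) cube([63, 63, 495]);
translate([542, 266, 245]) cube([1825, 24, 145]);
translate([542, 1554, 245]) cube([1825, 24, 145]);
translate([479, 329, 245]) cube([24, 1186, 145]);
translate([2406, 329, 245]) cube([24, 1186, 145]);
translate([583, 266, 390]) cube([86, 1312, 16]);
translate([710, 266, 390]) cube([86, 1312, 16]);
translate([837, 266, 390]) cube([86, 1312, 16]);
translate([964, 266, 390]) cube([86, 1312, 16]);
translate([1091, 266, 390]) cube([86, 1312, 16]);
translate([1218, 266, 390]) cube([86, 1312, 16]);
translate([1345, 266, 390]) cube([86, 1312, 16]);
translate([1472, 266, 390]) cube([86, 1312, 16]);
translate([1599, 266, 390]) cube([86, 1312, 16]);
translate([1726, 266, 390]) cube([86, 1312, 16]);
translate([1853, 266, 390]) cube([86, 1312, 16]);
translate([1980, 266, 390]) cube([86, 1312, 16]);
translate([2107, 266, 390]) cube([86, 1312, 16]);
translate([2234, 266, 390]) cube([86, 1312, 16]);


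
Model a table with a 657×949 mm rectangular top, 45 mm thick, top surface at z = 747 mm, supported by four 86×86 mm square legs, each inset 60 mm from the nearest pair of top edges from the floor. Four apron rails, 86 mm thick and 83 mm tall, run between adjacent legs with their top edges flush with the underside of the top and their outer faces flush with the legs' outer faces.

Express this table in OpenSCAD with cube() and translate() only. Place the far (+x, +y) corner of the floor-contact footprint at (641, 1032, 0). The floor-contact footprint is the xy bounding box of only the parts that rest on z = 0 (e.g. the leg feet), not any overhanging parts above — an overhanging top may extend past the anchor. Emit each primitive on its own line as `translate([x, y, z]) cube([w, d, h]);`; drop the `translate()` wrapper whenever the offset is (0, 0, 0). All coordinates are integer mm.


translate([44, 143, 702]) cube([657, 949, 45]);
translate([104, 203, 0]) cube([86, 86, 702]);
translate([555, 203, 0]) cube([86, 86, 702]);
translate([104, 946, 0]) cube([86, 86, 702]);
translate([555, 946, 0]) cube([86, 86, 702]);
translate([190, 203, 619]) cube([365, 86, 83]);
translate([190, 946, 619]) cube([365, 86, 83]);
translate([104, 289, 619]) cube([86, 657, 83]);
translate([555, 289, 619]) cube([86, 657, 83]);


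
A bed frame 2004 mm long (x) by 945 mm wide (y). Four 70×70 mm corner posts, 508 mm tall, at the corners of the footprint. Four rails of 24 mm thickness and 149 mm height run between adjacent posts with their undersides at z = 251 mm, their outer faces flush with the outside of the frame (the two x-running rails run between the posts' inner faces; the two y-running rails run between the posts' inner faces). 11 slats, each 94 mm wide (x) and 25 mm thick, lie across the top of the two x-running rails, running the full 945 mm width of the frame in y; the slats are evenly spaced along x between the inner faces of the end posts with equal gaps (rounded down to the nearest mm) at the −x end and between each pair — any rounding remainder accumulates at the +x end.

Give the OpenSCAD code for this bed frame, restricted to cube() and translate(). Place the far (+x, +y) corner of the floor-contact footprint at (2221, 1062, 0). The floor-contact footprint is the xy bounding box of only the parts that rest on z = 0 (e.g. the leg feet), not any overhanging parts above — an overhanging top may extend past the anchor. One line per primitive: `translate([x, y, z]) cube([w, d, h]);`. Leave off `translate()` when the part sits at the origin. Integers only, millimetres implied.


translate([217, 117, 0]) cube([70, 70, 508]);
translate([217, 992, 0]) cube([70, 70, 508]);
translate([2151, 117, 0]) cube([70, 70, 508]);
translate([2151, 992, 0]) cube([70, 70, 508]);
translate([287, 117, 251]) cube([1864, 24, 149]);
translate([287, 1038, 251]) cube([1864, 24, 149]);
translate([217, 187, 251]) cube([24, 805, 149]);
translate([2197, 187, 251]) cube([24, 805, 149]);
translate([356, 117, 400]) cube([94, 945, 25]);
translate([519, 117, 400]) cube([94, 945, 25]);
translate([682, 117, 400]) cube([94, 945, 25]);
translate([845, 117, 400]) cube([94, 945, 25]);
translate([1008, 117, 400]) cube([94, 945, 25]);
translate([1171, 117, 400]) cube([94, 945, 25]);
translate([1334, 117, 400]) cube([94, 945, 25]);
translate([1497, 117, 400]) cube([94, 945, 25]);
translate([1660, 117, 400]) cube([94, 945, 25]);
translate([1823, 117, 400]) cube([94, 945, 25]);
translate([1986, 117, 400]) cube([94, 945, 25]);


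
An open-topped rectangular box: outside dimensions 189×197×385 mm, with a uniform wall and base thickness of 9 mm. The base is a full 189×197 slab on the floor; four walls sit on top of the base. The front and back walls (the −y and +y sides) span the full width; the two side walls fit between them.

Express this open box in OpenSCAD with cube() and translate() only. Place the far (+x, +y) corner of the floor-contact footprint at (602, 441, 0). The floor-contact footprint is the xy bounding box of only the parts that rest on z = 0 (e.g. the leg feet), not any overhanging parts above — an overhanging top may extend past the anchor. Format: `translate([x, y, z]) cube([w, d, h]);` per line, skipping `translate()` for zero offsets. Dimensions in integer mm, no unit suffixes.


translate([413, 244, 0]) cube([189, 197, 9]);
translate([413, 244, 9]) cube([189, 9, 376]);
translate([413, 432, 9]) cube([189, 9, 376]);
translate([413, 253, 9]) cube([9, 179, 376]);
translate([593, 253, 9]) cube([9, 179, 376]);


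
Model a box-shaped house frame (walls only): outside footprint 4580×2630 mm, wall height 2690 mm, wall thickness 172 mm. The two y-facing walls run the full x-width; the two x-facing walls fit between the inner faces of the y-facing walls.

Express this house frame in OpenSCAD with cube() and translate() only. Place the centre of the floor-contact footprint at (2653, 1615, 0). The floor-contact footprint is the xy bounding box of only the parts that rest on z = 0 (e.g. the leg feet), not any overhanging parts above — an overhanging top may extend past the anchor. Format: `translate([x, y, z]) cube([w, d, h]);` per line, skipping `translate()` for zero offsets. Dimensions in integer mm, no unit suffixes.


translate([363, 300, 0]) cube([4580, 172, 2690]);
translate([363, 2758, 0]) cube([4580, 172, 2690]);
translate([363, 472, 0]) cube([172, 2286, 2690]);
translate([4771, 472, 0]) cube([172, 2286, 2690]);


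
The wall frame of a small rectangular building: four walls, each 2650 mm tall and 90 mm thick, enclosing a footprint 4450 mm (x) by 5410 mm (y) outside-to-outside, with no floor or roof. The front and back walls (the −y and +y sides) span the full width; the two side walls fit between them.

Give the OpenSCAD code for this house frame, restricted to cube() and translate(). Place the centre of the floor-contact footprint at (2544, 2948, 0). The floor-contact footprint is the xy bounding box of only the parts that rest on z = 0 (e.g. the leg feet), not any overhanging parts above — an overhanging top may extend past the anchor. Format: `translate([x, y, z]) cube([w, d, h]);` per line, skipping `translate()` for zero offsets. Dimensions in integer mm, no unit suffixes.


translate([319, 243, 0]) cube([4450, 90, 2650]);
translate([319, 5563, 0]) cube([4450, 90, 2650]);
translate([319, 333, 0]) cube([90, 5230, 2650]);
translate([4679, 333, 0]) cube([90, 5230, 2650]);


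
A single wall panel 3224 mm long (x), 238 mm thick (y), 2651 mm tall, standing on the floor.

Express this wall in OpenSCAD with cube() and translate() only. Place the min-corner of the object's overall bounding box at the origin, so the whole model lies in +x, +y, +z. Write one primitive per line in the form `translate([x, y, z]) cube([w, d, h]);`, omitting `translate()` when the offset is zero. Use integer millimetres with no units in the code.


cube([3224, 238, 2651]);


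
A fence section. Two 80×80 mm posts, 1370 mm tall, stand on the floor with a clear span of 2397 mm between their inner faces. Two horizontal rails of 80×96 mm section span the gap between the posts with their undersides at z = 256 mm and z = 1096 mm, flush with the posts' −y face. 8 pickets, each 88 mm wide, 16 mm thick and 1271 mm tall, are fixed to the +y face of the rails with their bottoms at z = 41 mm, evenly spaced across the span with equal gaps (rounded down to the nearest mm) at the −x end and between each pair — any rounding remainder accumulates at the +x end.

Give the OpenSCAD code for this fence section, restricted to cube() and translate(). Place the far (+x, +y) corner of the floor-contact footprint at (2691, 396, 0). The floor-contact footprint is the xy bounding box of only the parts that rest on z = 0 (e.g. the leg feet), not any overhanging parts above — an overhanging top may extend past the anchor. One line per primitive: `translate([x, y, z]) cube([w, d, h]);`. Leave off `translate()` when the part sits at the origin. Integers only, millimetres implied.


translate([134, 316, 0]) cube([80, 80, 1370]);
translate([2611, 316, 0]) cube([80, 80, 1370]);
translate([214, 316, 256]) cube([2397, 80, 96]);
translate([214, 316, 1096]) cube([2397, 80, 96]);
translate([402, 396, 41]) cube([88, 16, 1271]);
translate([678, 396, 41]) cube([88, 16, 1271]);
translate([954, 396, 41]) cube([88, 16, 1271]);
translate([1230, 396, 41]) cube([88, 16, 1271]);
translate([1506, 396, 41]) cube([88, 16, 1271]);
translate([1782, 396, 41]) cube([88, 16, 1271]);
translate([2058, 396, 41]) cube([88, 16, 1271]);
translate([2334, 396, 41]) cube([88, 16, 1271]);


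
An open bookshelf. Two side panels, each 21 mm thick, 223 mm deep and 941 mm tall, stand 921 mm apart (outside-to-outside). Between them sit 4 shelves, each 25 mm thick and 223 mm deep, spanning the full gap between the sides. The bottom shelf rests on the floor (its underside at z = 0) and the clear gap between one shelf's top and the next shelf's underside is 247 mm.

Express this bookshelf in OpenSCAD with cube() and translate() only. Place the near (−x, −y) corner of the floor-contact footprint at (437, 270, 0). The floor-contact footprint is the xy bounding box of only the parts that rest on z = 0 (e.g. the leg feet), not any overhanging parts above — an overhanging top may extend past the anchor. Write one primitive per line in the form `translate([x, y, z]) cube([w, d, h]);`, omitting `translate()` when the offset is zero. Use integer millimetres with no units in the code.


translate([437, 270, 0]) cube([21, 223, 941]);
translate([1337, 270, 0]) cube([21, 223, 941]);
translate([458, 270, 0]) cube([879, 223, 25]);
translate([458, 270, 272]) cube([879, 223, 25]);
translate([458, 270, 544]) cube([879, 223, 25]);
translate([458, 270, 816]) cube([879, 223, 25]);


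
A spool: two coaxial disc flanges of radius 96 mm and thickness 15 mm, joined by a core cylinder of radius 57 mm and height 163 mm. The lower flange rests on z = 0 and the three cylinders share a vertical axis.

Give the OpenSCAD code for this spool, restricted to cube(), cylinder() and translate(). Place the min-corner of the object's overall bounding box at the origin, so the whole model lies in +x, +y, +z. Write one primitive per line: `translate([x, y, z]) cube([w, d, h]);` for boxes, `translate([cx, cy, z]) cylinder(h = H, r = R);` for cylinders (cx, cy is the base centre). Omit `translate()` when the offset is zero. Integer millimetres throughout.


translate([96, 96, 0]) cylinder(h = 15, r = 96);
translate([96, 96, 15]) cylinder(h = 163, r = 57);
translate([96, 96, 178]) cylinder(h = 15, r = 96);


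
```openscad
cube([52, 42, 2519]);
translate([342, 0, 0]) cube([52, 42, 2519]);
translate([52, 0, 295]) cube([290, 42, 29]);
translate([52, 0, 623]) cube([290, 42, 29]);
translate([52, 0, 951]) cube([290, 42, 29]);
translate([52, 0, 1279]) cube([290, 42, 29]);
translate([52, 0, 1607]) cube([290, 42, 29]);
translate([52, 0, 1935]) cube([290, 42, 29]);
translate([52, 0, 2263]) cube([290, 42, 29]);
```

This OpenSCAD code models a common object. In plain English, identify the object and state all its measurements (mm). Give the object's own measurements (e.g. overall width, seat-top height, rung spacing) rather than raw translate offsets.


A straight ladder. Two 52×42 mm vertical rails, 2519 mm tall, stand 394 mm apart (outside-to-outside) with their front faces coplanar on the −y side. 7 rungs, each 42 mm deep and 29 mm tall, span between the inner faces of the rails, front faces flush with the rails. The lowest rung's underside is at z = 295 mm and rungs are spaced 328 mm apart (underside to underside).


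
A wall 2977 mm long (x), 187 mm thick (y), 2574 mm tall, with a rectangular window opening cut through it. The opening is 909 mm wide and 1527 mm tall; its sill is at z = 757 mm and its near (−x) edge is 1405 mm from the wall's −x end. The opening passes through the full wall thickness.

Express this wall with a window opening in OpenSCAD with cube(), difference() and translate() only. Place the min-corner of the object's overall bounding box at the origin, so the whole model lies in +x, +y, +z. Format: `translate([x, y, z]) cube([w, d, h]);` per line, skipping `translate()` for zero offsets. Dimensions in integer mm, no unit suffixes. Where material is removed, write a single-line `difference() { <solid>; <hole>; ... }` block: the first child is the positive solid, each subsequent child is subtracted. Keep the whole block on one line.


difference() { cube([2977, 187, 2574]); translate([1405, 0, 757]) cube([909, 187, 1527]); }
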